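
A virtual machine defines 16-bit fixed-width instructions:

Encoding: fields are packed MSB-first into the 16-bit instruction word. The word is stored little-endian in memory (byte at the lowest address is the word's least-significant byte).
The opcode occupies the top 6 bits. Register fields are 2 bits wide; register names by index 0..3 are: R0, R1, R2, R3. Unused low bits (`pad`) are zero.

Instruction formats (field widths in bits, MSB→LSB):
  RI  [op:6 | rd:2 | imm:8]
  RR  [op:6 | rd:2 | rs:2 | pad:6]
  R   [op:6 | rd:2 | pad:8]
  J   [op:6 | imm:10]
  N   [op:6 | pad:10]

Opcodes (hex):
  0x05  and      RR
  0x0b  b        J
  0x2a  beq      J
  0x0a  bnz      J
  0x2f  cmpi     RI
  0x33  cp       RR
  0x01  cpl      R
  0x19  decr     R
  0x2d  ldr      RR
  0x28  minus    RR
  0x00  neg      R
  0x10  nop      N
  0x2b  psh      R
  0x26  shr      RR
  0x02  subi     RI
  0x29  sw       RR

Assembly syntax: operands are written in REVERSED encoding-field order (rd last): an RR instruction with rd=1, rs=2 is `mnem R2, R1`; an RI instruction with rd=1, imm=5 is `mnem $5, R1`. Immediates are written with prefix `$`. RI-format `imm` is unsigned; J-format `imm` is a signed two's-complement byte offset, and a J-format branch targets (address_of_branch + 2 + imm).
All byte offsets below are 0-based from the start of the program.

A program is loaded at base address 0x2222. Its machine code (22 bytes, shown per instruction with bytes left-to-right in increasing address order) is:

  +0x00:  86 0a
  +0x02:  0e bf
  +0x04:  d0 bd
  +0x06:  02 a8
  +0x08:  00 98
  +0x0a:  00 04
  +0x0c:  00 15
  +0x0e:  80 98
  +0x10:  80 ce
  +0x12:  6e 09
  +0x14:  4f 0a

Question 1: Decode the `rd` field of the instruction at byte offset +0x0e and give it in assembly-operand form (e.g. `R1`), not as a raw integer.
R0

off 0x0e: read 80 98 as little → 0x9880
  op=0x9880>>10=0x26 ⇒ shr (RR)
  [9:8] rd=0 = R0
  [7:6] rs=2 = R2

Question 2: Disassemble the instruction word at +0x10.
off 0x10: read 80 ce as little → 0xce80
  top 6b → 0x33 → cp [RR]
  rd: (w>>8)&0x3=0x2 → R2
  rs: (w>>6)&0x3=0x2 → R2

cp R2, R2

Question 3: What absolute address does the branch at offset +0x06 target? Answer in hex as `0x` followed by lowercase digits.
0x222c

@+06  little-endian(02 a8) = 0xa802
  top 6b → 0x2a → beq [J]
  imm: (w>>0)&0x3ff=0x2 → $2
  target = base 0x2222 + off 0x06 + 2 + imm 2 = 0x222c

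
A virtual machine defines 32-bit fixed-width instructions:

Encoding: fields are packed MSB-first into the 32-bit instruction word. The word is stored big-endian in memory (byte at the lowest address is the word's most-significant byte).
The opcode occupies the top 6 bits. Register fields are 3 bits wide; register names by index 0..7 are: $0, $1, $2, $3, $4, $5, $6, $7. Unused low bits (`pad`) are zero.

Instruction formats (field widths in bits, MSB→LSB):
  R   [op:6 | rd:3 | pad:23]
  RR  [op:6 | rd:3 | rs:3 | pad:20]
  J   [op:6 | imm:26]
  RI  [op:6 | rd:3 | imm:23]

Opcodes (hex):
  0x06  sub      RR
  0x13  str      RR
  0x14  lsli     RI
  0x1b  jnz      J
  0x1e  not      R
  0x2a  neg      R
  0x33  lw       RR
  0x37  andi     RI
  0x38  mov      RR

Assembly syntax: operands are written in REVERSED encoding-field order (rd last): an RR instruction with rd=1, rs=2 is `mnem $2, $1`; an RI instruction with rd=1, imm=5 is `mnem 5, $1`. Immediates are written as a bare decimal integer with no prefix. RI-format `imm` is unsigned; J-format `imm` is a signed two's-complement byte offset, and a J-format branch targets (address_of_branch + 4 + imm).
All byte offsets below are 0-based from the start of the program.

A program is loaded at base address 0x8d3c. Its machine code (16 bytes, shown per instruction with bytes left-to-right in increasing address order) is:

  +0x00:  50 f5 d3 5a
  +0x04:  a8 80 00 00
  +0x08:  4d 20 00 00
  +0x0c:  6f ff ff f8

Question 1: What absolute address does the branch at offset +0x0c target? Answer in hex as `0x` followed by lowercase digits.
0x8d44

[0c] 6f ff ff f8 → 0x6ffffff8
  op=0x6ffffff8>>26=0x1b ⇒ jnz (J)
  imm: (w>>0)&0x3ffffff=0x3fffff8 (s26→-8) → -8
  target = base 0x8d3c + off 0x0c + 4 + imm -8 = 0x8d44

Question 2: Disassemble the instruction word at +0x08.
off 0x08: read 4d 20 00 00 as big → 0x4d200000
  top 6b → 0x13 → str [RR]
  [25:23] rd=2 = $2
  [22:20] rs=2 = $2

str $2, $2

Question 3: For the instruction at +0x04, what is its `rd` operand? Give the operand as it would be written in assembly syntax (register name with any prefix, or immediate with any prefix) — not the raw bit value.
$1

off 0x04: read a8 80 00 00 as big → 0xa8800000
  op=0xa8800000>>26=0x2a ⇒ neg (R)
  [25:23] rd=1 = $1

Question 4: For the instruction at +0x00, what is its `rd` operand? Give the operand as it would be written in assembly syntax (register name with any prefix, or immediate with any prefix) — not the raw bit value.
$1

@+00  big-endian(50 f5 d3 5a) = 0x50f5d35a
  top 6b → 0x14 → lsli [RI]
  rd: (w>>23)&0x7=0x1 → $1
  imm: (w>>0)&0x7fffff=0x75d35a → 7721818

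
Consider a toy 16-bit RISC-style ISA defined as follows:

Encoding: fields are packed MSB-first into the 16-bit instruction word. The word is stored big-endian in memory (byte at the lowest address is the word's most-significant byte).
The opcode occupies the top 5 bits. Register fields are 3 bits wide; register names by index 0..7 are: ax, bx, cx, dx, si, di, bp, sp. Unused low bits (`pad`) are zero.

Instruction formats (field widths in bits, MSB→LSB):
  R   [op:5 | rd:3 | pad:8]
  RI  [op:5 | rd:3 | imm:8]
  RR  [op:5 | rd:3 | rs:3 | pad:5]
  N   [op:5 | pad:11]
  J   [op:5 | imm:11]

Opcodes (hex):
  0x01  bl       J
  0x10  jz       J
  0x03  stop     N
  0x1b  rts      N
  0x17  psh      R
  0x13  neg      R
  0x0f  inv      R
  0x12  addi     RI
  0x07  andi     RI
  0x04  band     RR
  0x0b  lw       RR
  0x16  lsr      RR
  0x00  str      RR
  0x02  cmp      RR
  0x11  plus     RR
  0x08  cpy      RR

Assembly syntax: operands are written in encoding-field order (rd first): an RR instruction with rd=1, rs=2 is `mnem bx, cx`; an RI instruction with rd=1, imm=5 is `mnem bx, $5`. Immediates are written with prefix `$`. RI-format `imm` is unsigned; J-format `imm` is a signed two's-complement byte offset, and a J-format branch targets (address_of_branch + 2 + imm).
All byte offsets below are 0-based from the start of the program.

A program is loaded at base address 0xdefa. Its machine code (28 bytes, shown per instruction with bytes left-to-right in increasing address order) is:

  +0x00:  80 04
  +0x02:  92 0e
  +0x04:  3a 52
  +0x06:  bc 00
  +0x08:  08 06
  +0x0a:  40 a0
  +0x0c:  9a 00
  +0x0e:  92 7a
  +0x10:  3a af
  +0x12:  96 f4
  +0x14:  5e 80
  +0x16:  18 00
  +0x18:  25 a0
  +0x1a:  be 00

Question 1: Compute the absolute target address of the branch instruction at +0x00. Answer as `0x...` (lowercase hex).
@+00  big-endian(80 04) = 0x8004
  top 5b → 0x10 → jz [J]
  imm@[10:0]=0x4 ⇒ $4
  target = base 0xdefa + off 0x00 + 2 + imm 4 = 0xdf00

0xdf00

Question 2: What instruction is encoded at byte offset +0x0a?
[0a] 40 a0 → 0x40a0
  opcode bits[15:11]=0x8: cpy/RR
  rd: (w>>8)&0x7=0x0 → ax
  rs: (w>>5)&0x7=0x5 → di

cpy ax, di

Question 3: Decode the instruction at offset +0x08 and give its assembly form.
@+08  big-endian(08 06) = 0x0806
  op=0x0806>>11=0x1 ⇒ bl (J)
  [10:0] imm=6 = $6

bl $6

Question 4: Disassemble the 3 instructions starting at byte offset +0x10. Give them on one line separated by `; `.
@+10  big-endian(3a af) = 0x3aaf
  opcode bits[15:11]=0x7: andi/RI
  [10:8] rd=2 = cx
  [7:0] imm=175 = $175
@+12  big-endian(96 f4) = 0x96f4
  opcode bits[15:11]=0x12: addi/RI
  [10:8] rd=6 = bp
  [7:0] imm=244 = $244
@+14  big-endian(5e 80) = 0x5e80
  opcode bits[15:11]=0xb: lw/RR
  [10:8] rd=6 = bp
  [7:5] rs=4 = si

andi cx, $175; addi bp, $244; lw bp, si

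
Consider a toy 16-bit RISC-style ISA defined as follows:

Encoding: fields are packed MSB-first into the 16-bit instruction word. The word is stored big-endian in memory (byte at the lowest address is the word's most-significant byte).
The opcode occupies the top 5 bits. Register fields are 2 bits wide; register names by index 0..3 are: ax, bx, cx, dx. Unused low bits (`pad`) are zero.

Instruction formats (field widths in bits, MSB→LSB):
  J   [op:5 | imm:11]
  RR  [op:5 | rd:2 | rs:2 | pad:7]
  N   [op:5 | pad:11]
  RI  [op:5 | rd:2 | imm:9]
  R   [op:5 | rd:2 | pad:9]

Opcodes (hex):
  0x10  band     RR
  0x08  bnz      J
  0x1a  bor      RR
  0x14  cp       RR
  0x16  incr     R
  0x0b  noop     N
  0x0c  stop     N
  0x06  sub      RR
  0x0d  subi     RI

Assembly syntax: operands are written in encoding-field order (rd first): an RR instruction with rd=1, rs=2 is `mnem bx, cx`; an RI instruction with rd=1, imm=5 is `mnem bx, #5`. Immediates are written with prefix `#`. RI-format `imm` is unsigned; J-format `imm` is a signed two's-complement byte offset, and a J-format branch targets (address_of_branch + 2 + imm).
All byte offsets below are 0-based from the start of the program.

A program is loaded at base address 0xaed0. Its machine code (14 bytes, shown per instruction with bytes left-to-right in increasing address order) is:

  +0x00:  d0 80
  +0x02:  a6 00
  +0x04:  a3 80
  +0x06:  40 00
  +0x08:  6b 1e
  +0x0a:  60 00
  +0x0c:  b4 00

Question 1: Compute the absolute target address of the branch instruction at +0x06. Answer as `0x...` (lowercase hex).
off 0x06: read 40 00 as big → 0x4000
  opcode bits[15:11]=0x8: bnz/J
  imm: (w>>0)&0x7ff=0x0 → #0
  target = base 0xaed0 + off 0x06 + 2 + imm 0 = 0xaed8

0xaed8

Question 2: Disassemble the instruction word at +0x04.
cp bx, dx

+0x04: a3 80 ⇒ word 0xa380 (big)
  top 5b → 0x14 → cp [RR]
  rd@[10:9]=0x1 ⇒ bx
  rs@[8:7]=0x3 ⇒ dx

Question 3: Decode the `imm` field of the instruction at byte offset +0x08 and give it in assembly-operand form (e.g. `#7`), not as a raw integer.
#286

+0x08: 6b 1e ⇒ word 0x6b1e (big)
  top 5b → 0xd → subi [RI]
  [10:9] rd=1 = bx
  [8:0] imm=286 = #286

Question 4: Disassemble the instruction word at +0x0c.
incr cx

@+0c  big-endian(b4 00) = 0xb400
  opcode bits[15:11]=0x16: incr/R
  [10:9] rd=2 = cx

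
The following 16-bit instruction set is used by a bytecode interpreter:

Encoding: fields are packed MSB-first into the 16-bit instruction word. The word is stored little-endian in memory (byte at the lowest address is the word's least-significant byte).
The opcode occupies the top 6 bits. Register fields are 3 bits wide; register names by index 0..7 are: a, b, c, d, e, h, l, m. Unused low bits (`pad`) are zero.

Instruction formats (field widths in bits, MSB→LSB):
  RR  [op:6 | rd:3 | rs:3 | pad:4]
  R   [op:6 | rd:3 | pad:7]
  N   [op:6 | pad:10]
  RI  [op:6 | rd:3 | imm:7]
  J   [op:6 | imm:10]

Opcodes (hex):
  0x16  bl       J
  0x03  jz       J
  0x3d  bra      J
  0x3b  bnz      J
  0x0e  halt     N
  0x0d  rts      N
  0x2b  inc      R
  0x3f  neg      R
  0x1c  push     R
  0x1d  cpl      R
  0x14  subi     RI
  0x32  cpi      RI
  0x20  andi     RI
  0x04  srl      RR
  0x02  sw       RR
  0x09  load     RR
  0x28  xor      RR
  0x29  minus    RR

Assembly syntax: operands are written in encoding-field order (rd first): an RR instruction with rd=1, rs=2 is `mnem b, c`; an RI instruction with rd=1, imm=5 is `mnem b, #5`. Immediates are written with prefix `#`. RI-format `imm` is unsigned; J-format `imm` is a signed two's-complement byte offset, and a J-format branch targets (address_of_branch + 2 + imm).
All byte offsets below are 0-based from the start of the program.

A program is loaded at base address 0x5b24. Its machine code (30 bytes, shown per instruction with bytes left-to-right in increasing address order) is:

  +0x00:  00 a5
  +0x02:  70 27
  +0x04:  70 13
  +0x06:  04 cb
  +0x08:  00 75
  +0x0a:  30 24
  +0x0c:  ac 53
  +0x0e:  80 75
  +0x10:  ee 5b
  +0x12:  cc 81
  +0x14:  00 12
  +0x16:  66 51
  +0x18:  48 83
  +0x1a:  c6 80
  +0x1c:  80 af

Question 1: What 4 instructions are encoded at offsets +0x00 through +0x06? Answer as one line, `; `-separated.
[00] 00 a5 → 0xa500
  top 6b → 0x29 → minus [RR]
  rd: (w>>7)&0x7=0x2 → c
  rs: (w>>4)&0x7=0x0 → a
[02] 70 27 → 0x2770
  top 6b → 0x9 → load [RR]
  rd: (w>>7)&0x7=0x6 → l
  rs: (w>>4)&0x7=0x7 → m
[04] 70 13 → 0x1370
  top 6b → 0x4 → srl [RR]
  rd: (w>>7)&0x7=0x6 → l
  rs: (w>>4)&0x7=0x7 → m
[06] 04 cb → 0xcb04
  top 6b → 0x32 → cpi [RI]
  rd: (w>>7)&0x7=0x6 → l
  imm: (w>>0)&0x7f=0x4 → #4

minus c, a; load l, m; srl l, m; cpi l, #4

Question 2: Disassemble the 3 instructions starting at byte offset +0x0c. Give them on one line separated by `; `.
subi m, #44; cpl d; bl #-18

[0c] ac 53 → 0x53ac
  top 6b → 0x14 → subi [RI]
  rd@[9:7]=0x7 ⇒ m
  imm@[6:0]=0x2c ⇒ #44
[0e] 80 75 → 0x7580
  top 6b → 0x1d → cpl [R]
  rd@[9:7]=0x3 ⇒ d
[10] ee 5b → 0x5bee
  top 6b → 0x16 → bl [J]
  imm@[9:0]=0x3ee (s10→-18) ⇒ #-18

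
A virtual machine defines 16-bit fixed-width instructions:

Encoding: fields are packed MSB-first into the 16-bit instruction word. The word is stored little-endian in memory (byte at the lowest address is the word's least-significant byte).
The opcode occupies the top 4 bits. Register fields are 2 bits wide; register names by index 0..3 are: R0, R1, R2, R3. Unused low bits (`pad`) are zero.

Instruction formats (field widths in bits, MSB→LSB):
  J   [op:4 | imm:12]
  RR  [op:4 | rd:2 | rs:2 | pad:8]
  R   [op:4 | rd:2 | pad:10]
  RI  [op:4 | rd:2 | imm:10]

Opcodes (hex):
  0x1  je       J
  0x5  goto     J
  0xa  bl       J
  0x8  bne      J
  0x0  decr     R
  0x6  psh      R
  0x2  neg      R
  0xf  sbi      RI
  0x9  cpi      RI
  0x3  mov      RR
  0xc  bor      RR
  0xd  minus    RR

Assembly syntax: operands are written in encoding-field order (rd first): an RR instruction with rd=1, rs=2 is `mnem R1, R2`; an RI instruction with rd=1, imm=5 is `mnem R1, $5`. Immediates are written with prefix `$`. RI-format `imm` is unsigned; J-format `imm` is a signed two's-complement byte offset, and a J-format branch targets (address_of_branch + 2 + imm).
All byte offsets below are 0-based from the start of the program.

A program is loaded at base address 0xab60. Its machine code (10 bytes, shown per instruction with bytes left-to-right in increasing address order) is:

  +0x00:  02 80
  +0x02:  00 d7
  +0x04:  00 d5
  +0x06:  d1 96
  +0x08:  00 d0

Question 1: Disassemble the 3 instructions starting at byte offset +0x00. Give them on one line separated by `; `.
bne $2; minus R1, R3; minus R1, R1

@+00  little-endian(02 80) = 0x8002
  top 4b → 0x8 → bne [J]
  [11:0] imm=2 = $2
@+02  little-endian(00 d7) = 0xd700
  top 4b → 0xd → minus [RR]
  [11:10] rd=1 = R1
  [9:8] rs=3 = R3
@+04  little-endian(00 d5) = 0xd500
  top 4b → 0xd → minus [RR]
  [11:10] rd=1 = R1
  [9:8] rs=1 = R1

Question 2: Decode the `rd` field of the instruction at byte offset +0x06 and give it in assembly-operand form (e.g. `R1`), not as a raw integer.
R1

+0x06: d1 96 ⇒ word 0x96d1 (little)
  opcode bits[15:12]=0x9: cpi/RI
  [11:10] rd=1 = R1
  [9:0] imm=721 = $721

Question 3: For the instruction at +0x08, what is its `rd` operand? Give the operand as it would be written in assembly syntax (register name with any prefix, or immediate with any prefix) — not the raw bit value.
+0x08: 00 d0 ⇒ word 0xd000 (little)
  op=0xd000>>12=0xd ⇒ minus (RR)
  [11:10] rd=0 = R0
  [9:8] rs=0 = R0

R0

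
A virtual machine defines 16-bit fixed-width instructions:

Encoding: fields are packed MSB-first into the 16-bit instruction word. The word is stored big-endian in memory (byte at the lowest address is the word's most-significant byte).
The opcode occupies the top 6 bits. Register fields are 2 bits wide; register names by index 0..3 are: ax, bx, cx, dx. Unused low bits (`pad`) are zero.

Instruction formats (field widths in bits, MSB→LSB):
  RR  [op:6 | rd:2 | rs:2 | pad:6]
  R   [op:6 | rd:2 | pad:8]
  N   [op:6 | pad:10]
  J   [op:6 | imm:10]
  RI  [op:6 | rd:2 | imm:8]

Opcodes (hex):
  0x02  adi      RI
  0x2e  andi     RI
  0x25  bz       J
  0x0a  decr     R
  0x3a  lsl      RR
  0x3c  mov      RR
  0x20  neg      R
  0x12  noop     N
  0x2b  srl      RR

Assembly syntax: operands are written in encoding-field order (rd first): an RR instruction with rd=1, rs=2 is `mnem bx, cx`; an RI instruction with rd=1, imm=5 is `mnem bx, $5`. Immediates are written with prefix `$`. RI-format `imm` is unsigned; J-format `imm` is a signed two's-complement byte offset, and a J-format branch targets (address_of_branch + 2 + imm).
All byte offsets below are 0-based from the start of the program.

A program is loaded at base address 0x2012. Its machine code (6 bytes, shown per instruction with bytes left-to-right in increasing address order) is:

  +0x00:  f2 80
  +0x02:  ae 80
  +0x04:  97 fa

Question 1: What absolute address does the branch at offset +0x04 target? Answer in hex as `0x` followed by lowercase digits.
+0x04: 97 fa ⇒ word 0x97fa (big)
  op=0x97fa>>10=0x25 ⇒ bz (J)
  imm: (w>>0)&0x3ff=0x3fa (s10→-6) → $-6
  target = base 0x2012 + off 0x04 + 2 + imm -6 = 0x2012

0x2012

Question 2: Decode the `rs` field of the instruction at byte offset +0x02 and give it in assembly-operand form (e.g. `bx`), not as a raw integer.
cx

@+02  big-endian(ae 80) = 0xae80
  top 6b → 0x2b → srl [RR]
  rd@[9:8]=0x2 ⇒ cx
  rs@[7:6]=0x2 ⇒ cx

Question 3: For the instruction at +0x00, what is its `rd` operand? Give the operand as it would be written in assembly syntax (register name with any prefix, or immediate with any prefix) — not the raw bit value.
cx

@+00  big-endian(f2 80) = 0xf280
  top 6b → 0x3c → mov [RR]
  rd@[9:8]=0x2 ⇒ cx
  rs@[7:6]=0x2 ⇒ cx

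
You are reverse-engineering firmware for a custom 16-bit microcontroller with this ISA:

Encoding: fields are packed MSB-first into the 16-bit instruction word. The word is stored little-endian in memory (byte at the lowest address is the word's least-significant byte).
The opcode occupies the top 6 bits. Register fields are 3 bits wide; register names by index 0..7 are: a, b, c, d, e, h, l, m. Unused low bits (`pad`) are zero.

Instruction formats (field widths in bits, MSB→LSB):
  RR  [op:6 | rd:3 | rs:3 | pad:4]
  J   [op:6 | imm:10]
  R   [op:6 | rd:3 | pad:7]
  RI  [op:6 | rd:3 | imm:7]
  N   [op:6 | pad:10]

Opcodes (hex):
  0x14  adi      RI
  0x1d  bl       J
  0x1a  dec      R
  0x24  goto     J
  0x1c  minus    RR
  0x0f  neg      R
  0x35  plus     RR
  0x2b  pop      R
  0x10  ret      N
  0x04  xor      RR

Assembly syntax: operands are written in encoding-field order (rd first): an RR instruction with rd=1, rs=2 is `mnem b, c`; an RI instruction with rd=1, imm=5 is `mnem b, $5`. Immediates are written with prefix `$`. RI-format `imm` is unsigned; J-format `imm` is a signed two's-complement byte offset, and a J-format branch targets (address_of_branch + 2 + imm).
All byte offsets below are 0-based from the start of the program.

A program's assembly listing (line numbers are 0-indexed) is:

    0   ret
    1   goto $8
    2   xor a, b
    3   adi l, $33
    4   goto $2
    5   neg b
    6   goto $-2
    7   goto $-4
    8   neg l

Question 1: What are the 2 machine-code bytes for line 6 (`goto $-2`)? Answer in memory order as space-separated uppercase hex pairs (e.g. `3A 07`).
L6: goto op=0x24:6|imm=-2:10 ⇒ 0x93fe ⇒ little fe 93

FE 93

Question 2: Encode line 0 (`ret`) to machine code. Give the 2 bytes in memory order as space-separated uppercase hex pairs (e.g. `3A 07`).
00 40

line 0 (ret): pack op=0x10:6|pad=0:10 = 0x4000; little→ 00 40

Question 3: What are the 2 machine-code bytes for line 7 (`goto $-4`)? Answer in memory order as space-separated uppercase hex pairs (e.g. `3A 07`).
FC 93

line 7 (goto): pack op=0x24:6|imm=-4:10 = 0x93fc; little→ fc 93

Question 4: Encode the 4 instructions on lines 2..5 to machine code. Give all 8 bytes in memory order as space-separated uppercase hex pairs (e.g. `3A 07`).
L2: xor op=0x4:6|rd=0:3|rs=1:3|pad=0:4 ⇒ 0x1010 ⇒ little 10 10
L3: adi op=0x14:6|rd=6:3|imm=33:7 ⇒ 0x5321 ⇒ little 21 53
L4: goto op=0x24:6|imm=2:10 ⇒ 0x9002 ⇒ little 02 90
L5: neg op=0xf:6|rd=1:3|pad=0:7 ⇒ 0x3c80 ⇒ little 80 3c

10 10 21 53 02 90 80 3C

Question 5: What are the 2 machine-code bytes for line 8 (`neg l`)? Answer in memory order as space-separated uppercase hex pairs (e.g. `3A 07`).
00 3F

L8: neg op=0xf:6|rd=6:3|pad=0:7 ⇒ 0x3f00 ⇒ little 00 3f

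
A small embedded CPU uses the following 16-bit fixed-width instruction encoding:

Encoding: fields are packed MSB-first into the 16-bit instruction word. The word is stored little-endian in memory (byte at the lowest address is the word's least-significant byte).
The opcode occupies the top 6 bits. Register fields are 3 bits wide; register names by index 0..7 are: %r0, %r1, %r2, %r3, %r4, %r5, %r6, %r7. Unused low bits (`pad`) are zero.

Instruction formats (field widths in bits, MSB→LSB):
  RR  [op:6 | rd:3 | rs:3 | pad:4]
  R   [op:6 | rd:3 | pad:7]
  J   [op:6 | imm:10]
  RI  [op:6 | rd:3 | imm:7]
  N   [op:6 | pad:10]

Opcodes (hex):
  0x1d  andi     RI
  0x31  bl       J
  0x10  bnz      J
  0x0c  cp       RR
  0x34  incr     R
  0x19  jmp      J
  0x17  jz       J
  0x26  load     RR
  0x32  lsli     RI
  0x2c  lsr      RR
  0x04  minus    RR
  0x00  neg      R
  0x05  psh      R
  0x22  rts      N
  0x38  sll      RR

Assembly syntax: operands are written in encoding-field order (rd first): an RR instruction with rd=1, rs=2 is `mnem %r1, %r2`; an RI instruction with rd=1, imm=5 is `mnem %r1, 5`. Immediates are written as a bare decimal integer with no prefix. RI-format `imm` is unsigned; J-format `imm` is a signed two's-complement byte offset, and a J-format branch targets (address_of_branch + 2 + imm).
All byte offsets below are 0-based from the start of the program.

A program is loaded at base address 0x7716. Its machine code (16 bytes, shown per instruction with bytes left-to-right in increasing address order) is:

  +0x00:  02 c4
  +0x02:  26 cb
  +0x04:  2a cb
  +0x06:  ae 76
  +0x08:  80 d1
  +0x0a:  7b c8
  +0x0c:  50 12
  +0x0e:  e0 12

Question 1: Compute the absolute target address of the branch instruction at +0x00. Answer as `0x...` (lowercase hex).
+0x00: 02 c4 ⇒ word 0xc402 (little)
  opcode bits[15:10]=0x31: bl/J
  [9:0] imm=2 = 2
  target = base 0x7716 + off 0x00 + 2 + imm 2 = 0x771a

0x771a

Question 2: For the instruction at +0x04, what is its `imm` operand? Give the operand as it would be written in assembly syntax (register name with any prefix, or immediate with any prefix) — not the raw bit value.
42

@+04  little-endian(2a cb) = 0xcb2a
  op=0xcb2a>>10=0x32 ⇒ lsli (RI)
  [9:7] rd=6 = %r6
  [6:0] imm=42 = 42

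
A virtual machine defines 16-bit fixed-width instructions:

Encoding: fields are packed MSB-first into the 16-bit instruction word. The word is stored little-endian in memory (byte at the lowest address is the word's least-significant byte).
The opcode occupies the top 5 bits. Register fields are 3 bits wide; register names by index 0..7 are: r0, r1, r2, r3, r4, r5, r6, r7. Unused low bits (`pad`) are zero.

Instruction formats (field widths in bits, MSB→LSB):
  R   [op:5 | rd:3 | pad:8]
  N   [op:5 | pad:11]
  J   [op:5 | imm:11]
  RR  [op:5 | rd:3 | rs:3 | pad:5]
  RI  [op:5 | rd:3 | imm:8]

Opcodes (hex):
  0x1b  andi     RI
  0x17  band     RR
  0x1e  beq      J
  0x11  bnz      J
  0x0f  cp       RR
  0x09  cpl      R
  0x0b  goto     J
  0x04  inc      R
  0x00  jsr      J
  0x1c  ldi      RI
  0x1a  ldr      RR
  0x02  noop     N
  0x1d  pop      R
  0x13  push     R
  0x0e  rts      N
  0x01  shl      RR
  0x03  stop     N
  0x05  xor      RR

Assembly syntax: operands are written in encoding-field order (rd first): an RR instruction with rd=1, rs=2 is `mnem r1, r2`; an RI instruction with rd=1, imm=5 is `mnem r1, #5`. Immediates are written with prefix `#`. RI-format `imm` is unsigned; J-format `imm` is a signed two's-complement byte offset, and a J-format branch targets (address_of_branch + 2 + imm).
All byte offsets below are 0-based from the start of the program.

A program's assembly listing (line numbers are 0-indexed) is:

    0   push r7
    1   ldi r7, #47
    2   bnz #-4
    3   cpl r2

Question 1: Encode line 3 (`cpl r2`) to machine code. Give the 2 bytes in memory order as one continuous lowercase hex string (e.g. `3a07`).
L3: cpl op=0x9:5|rd=2:3|pad=0:8 ⇒ 0x4a00 ⇒ little 00 4a

004a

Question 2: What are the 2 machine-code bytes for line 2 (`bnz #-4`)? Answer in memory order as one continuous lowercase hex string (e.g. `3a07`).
fc8f

L2: bnz op=0x11:5|imm=-4:11 ⇒ 0x8ffc ⇒ little fc 8f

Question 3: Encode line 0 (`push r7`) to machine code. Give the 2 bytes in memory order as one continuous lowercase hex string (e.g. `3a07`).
0. push fields op=0x13:5|rd=7:3|pad=0:8 → word 9f00h → 00 9f

009f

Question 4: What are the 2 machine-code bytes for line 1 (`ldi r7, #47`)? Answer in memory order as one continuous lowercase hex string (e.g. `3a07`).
2fe7

1. ldi fields op=0x1c:5|rd=7:3|imm=47:8 → word e72fh → 2f e7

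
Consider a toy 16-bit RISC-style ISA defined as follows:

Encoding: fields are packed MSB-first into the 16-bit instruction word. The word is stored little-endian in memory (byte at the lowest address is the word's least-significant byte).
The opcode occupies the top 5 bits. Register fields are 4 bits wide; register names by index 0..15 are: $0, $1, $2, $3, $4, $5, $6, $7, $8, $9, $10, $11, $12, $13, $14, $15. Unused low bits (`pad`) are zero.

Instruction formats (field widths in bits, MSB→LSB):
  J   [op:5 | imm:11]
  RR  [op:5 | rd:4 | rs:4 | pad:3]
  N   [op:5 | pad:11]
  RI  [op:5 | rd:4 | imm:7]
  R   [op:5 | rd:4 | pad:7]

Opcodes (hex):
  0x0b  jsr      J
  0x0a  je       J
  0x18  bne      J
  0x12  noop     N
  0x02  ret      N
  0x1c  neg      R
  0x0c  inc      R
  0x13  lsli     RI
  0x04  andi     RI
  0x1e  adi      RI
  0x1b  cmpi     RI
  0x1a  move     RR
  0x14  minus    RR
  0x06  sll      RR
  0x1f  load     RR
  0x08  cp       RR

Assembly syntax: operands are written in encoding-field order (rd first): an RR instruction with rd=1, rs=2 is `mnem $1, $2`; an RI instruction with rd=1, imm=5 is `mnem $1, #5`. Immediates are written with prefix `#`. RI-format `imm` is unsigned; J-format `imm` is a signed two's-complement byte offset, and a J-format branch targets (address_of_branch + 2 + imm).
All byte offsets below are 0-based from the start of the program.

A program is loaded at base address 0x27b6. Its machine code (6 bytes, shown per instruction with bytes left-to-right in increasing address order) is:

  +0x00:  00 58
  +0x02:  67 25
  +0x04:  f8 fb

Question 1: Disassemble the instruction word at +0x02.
@+02  little-endian(67 25) = 0x2567
  top 5b → 0x4 → andi [RI]
  rd: (w>>7)&0xf=0xa → $10
  imm: (w>>0)&0x7f=0x67 → #103

andi $10, #103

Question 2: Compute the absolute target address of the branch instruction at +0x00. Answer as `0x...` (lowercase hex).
0x27b8

+0x00: 00 58 ⇒ word 0x5800 (little)
  opcode bits[15:11]=0xb: jsr/J
  imm@[10:0]=0x0 ⇒ #0
  target = base 0x27b6 + off 0x00 + 2 + imm 0 = 0x27b8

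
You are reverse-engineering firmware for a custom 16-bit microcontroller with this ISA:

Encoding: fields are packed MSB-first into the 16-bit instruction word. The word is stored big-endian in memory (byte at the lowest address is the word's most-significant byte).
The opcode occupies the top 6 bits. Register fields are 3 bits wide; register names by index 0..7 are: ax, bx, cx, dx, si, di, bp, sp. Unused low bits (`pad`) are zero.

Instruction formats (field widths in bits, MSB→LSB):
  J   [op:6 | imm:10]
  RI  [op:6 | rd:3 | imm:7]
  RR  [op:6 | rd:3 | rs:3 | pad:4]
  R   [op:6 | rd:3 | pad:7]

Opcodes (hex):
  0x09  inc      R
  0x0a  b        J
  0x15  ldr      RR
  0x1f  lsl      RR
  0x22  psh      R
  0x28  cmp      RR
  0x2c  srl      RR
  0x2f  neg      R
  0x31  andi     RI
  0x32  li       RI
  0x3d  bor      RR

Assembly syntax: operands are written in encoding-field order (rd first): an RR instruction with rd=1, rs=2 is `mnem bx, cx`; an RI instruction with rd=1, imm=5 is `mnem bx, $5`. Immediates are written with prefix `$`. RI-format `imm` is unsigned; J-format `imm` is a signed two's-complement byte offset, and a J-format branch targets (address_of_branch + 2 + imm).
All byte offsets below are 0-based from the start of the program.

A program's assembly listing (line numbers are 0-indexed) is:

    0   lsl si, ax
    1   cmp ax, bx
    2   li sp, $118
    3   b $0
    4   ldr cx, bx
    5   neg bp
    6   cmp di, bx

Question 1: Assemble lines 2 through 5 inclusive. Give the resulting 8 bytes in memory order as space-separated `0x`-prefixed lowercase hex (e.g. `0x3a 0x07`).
line 2 (li): pack op=0x32:6|rd=7:3|imm=118:7 = 0xcbf6; big→ cb f6
line 3 (b): pack op=0xa:6|imm=0:10 = 0x2800; big→ 28 00
line 4 (ldr): pack op=0x15:6|rd=2:3|rs=1:3|pad=0:4 = 0x5510; big→ 55 10
line 5 (neg): pack op=0x2f:6|rd=6:3|pad=0:7 = 0xbf00; big→ bf 00

0xcb 0xf6 0x28 0x00 0x55 0x10 0xbf 0x00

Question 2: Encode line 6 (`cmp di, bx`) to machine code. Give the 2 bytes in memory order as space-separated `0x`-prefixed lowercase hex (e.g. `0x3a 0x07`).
0xa2 0x90

6. cmp fields op=0x28:6|rd=5:3|rs=1:3|pad=0:4 → word a290h → a2 90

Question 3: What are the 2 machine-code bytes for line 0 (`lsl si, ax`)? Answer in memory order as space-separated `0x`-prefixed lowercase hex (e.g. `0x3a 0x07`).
0. lsl fields op=0x1f:6|rd=4:3|rs=0:3|pad=0:4 → word 7e00h → 7e 00

0x7e 0x00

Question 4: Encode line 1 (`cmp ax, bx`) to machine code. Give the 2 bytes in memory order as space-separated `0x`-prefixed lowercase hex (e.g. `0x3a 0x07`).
0xa0 0x10

L1: cmp op=0x28:6|rd=0:3|rs=1:3|pad=0:4 ⇒ 0xa010 ⇒ big a0 10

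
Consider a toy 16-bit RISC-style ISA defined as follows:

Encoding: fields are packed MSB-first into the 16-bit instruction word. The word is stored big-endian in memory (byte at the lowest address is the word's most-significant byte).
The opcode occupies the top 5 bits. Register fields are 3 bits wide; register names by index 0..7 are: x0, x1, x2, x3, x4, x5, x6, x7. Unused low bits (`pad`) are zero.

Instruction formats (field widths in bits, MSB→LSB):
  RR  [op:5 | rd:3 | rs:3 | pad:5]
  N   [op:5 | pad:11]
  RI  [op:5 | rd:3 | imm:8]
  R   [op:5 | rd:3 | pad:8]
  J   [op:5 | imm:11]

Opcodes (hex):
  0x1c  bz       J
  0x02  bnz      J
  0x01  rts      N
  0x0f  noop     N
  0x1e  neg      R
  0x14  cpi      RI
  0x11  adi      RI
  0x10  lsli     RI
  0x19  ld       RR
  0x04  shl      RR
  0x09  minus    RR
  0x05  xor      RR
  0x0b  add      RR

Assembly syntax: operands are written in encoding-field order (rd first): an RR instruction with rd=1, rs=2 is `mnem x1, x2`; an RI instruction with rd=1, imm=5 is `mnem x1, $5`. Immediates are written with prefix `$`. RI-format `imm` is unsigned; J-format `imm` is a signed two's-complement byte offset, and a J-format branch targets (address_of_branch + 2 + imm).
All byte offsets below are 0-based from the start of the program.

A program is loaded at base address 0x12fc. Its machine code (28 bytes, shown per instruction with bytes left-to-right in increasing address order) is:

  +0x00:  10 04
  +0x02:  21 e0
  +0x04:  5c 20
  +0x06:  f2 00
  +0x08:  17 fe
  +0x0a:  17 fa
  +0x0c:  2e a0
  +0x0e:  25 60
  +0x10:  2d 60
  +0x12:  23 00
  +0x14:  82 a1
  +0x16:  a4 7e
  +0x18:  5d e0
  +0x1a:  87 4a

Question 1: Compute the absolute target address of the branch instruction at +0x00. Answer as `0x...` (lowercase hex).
0x1302

+0x00: 10 04 ⇒ word 0x1004 (big)
  opcode bits[15:11]=0x2: bnz/J
  imm@[10:0]=0x4 ⇒ $4
  target = base 0x12fc + off 0x00 + 2 + imm 4 = 0x1302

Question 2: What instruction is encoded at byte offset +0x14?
off 0x14: read 82 a1 as big → 0x82a1
  op=0x82a1>>11=0x10 ⇒ lsli (RI)
  rd: (w>>8)&0x7=0x2 → x2
  imm: (w>>0)&0xff=0xa1 → $161

lsli x2, $161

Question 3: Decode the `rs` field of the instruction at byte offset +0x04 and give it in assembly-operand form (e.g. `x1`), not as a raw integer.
@+04  big-endian(5c 20) = 0x5c20
  top 5b → 0xb → add [RR]
  rd: (w>>8)&0x7=0x4 → x4
  rs: (w>>5)&0x7=0x1 → x1

x1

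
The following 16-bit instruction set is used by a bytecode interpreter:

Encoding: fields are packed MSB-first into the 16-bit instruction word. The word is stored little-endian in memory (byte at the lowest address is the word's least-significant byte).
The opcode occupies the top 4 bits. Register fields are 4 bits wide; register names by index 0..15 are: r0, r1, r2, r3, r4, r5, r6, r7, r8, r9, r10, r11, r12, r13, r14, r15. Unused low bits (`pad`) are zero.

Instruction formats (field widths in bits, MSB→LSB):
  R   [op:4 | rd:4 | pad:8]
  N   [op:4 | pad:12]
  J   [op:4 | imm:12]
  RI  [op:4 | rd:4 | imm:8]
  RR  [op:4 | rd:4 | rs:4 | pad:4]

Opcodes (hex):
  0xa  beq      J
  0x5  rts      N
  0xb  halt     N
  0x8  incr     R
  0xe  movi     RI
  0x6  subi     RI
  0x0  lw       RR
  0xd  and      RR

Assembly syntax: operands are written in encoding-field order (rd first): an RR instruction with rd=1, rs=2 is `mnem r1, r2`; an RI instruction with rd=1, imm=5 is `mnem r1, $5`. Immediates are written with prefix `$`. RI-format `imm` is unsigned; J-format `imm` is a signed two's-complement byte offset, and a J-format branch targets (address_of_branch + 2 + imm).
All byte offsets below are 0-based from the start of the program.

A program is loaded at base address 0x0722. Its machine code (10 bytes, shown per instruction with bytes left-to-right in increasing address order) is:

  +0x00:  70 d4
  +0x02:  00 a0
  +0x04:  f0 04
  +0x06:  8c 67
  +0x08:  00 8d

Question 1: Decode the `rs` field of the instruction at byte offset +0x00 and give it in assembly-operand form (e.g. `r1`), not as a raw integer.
r7

@+00  little-endian(70 d4) = 0xd470
  op=0xd470>>12=0xd ⇒ and (RR)
  rd@[11:8]=0x4 ⇒ r4
  rs@[7:4]=0x7 ⇒ r7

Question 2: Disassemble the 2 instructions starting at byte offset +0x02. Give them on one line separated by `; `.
beq $0; lw r4, r15

off 0x02: read 00 a0 as little → 0xa000
  top 4b → 0xa → beq [J]
  imm@[11:0]=0x0 ⇒ $0
off 0x04: read f0 04 as little → 0x04f0
  top 4b → 0x0 → lw [RR]
  rd@[11:8]=0x4 ⇒ r4
  rs@[7:4]=0xf ⇒ r15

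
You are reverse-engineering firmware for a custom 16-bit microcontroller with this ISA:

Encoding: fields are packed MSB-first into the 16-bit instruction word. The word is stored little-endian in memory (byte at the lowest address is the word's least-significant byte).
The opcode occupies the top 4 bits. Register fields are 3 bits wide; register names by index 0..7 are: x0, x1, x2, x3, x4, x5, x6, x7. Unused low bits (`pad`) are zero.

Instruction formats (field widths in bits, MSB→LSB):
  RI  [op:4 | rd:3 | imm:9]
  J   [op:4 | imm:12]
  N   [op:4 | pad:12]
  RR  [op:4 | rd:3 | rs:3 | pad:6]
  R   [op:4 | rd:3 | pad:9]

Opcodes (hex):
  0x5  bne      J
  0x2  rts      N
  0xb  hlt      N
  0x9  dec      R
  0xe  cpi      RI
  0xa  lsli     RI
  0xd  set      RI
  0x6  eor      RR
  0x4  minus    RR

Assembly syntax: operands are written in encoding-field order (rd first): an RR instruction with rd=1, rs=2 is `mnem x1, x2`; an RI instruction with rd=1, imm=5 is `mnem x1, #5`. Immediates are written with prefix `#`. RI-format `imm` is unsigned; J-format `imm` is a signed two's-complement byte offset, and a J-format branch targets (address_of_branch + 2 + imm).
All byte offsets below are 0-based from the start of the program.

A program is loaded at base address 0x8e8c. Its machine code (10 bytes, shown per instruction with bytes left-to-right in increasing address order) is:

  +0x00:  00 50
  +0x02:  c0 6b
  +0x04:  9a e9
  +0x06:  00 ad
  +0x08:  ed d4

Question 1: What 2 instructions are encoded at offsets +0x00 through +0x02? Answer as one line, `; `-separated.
+0x00: 00 50 ⇒ word 0x5000 (little)
  op=0x5000>>12=0x5 ⇒ bne (J)
  imm@[11:0]=0x0 ⇒ #0
+0x02: c0 6b ⇒ word 0x6bc0 (little)
  op=0x6bc0>>12=0x6 ⇒ eor (RR)
  rd@[11:9]=0x5 ⇒ x5
  rs@[8:6]=0x7 ⇒ x7

bne #0; eor x5, x7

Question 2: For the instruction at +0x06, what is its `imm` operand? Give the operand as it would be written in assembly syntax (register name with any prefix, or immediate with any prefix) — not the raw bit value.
off 0x06: read 00 ad as little → 0xad00
  top 4b → 0xa → lsli [RI]
  rd@[11:9]=0x6 ⇒ x6
  imm@[8:0]=0x100 ⇒ #256

#256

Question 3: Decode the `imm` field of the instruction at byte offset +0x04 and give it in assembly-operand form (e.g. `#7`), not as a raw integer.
#410

[04] 9a e9 → 0xe99a
  opcode bits[15:12]=0xe: cpi/RI
  rd: (w>>9)&0x7=0x4 → x4
  imm: (w>>0)&0x1ff=0x19a → #410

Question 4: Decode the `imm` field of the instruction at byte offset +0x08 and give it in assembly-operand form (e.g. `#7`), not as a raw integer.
#237

+0x08: ed d4 ⇒ word 0xd4ed (little)
  op=0xd4ed>>12=0xd ⇒ set (RI)
  [11:9] rd=2 = x2
  [8:0] imm=237 = #237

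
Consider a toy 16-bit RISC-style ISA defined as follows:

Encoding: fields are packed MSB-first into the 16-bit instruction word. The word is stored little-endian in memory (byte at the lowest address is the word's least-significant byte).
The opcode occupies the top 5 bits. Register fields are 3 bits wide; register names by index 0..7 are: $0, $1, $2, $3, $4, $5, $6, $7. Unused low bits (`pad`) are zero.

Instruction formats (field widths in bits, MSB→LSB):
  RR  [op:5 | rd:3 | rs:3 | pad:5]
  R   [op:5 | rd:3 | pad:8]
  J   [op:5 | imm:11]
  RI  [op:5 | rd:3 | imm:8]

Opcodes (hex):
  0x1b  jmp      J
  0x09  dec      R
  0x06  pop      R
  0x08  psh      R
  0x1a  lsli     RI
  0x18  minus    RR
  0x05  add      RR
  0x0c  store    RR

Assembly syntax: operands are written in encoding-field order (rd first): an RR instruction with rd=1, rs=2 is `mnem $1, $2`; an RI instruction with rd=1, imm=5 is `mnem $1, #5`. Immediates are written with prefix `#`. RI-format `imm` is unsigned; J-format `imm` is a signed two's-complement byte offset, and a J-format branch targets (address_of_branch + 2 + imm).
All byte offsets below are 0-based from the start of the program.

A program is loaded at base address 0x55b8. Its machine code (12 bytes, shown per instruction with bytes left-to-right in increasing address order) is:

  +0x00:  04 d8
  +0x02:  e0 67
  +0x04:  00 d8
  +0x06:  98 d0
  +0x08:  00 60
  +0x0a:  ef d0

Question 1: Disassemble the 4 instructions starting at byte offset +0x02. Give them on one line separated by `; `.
store $7, $7; jmp #0; lsli $0, #152; store $0, $0

+0x02: e0 67 ⇒ word 0x67e0 (little)
  opcode bits[15:11]=0xc: store/RR
  rd@[10:8]=0x7 ⇒ $7
  rs@[7:5]=0x7 ⇒ $7
+0x04: 00 d8 ⇒ word 0xd800 (little)
  opcode bits[15:11]=0x1b: jmp/J
  imm@[10:0]=0x0 ⇒ #0
+0x06: 98 d0 ⇒ word 0xd098 (little)
  opcode bits[15:11]=0x1a: lsli/RI
  rd@[10:8]=0x0 ⇒ $0
  imm@[7:0]=0x98 ⇒ #152
+0x08: 00 60 ⇒ word 0x6000 (little)
  opcode bits[15:11]=0xc: store/RR
  rd@[10:8]=0x0 ⇒ $0
  rs@[7:5]=0x0 ⇒ $0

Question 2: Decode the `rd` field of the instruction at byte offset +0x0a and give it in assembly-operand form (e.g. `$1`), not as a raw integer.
$0

[0a] ef d0 → 0xd0ef
  top 5b → 0x1a → lsli [RI]
  [10:8] rd=0 = $0
  [7:0] imm=239 = #239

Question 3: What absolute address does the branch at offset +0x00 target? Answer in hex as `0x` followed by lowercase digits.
0x55be

[00] 04 d8 → 0xd804
  opcode bits[15:11]=0x1b: jmp/J
  imm: (w>>0)&0x7ff=0x4 → #4
  target = base 0x55b8 + off 0x00 + 2 + imm 4 = 0x55be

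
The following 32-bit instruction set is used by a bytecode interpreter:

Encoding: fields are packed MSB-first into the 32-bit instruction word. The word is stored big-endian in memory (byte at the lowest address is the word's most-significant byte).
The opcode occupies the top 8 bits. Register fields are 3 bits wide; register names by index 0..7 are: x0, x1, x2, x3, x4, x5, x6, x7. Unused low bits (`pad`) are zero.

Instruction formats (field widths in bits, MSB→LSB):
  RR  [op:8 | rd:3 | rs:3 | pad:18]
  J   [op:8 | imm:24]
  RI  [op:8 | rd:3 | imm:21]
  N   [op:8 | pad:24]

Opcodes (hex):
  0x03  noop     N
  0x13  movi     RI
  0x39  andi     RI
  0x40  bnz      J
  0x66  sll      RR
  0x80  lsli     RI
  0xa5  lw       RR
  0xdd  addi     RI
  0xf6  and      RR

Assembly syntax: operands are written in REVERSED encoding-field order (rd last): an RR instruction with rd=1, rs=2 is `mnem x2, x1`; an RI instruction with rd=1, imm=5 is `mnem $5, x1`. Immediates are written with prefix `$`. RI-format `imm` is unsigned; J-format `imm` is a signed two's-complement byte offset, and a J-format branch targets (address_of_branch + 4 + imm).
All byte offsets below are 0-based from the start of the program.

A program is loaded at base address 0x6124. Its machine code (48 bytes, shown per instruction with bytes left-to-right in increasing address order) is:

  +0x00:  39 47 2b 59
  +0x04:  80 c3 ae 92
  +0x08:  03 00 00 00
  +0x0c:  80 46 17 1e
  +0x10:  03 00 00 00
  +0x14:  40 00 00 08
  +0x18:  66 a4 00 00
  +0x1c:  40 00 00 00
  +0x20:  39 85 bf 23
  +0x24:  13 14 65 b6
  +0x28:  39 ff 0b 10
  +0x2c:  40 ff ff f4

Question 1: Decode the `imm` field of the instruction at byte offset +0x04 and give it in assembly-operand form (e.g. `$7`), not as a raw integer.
$241298

off 0x04: read 80 c3 ae 92 as big → 0x80c3ae92
  op=0x80c3ae92>>24=0x80 ⇒ lsli (RI)
  rd@[23:21]=0x6 ⇒ x6
  imm@[20:0]=0x3ae92 ⇒ $241298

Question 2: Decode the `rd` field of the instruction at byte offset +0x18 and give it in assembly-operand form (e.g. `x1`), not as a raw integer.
x5

off 0x18: read 66 a4 00 00 as big → 0x66a40000
  op=0x66a40000>>24=0x66 ⇒ sll (RR)
  [23:21] rd=5 = x5
  [20:18] rs=1 = x1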